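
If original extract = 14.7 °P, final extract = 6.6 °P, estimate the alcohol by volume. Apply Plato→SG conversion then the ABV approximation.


SG = 259/(259 − P);  ABV = (OG − FG)·131.25
OG = 259/(259 − 14.7) = 1.0602
FG = 259/(259 − 6.6) = 1.0261
ABV = (1.0602 − 1.0261)·131.25

4.4655 % ABV


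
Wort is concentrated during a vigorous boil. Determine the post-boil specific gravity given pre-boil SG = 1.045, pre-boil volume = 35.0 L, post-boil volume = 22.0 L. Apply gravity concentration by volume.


SG_post = 1 + (SG_pre − 1)·V_pre/V_post
pts_pre = (1.045 − 1)·1000 = 45.0000
pts_post = 45.0000·35.0/22.0 = 71.5909
SG_post = 1 + 71.5909/1000

1.0716


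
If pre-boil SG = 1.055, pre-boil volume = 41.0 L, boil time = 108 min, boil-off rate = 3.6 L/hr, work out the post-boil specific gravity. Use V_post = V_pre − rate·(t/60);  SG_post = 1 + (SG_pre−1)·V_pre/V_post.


V_post = 41.0 − 3.6·(108/60) = 34.5200
SG_post = 1 + (1.055 − 1)·41.0/34.5200

1.0653


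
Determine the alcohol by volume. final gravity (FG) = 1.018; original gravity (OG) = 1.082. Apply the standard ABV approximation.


ABV = (OG − FG) · 131.25
ABV = (1.082 − 1.018) · 131.25

8.4000 % ABV


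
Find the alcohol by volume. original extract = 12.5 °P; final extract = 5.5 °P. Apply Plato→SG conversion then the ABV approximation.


SG = 259/(259 − P);  ABV = (OG − FG)·131.25
OG = 259/(259 − 12.5) = 1.0507
FG = 259/(259 − 5.5) = 1.0217
ABV = (1.0507 − 1.0217)·131.25

3.8080 % ABV


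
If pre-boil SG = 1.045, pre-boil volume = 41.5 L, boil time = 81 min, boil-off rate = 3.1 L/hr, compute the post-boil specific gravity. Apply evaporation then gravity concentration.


V_post = V_pre − rate·(t/60);  SG_post = 1 + (SG_pre−1)·V_pre/V_post
V_post = 41.5 − 3.1·(81/60) = 37.3150
SG_post = 1 + (1.045 − 1)·41.5/37.3150

1.0500


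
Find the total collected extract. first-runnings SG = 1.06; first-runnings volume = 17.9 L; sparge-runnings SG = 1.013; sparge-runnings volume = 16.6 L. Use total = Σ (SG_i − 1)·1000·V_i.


first = (1.06 − 1)·1000·17.9 = 1074.0000
sparge = (1.013 − 1)·1000·16.6 = 215.8000
total = 1074.0000 + 215.8000

1289.8000 gravity·L


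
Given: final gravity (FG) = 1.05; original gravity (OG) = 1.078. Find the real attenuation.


AA = (OG−FG)/(OG−1)·100;  RA = AA·0.8192
AA = (1.078 − 1.05)/(1.078 − 1)·100 = 35.8974
RA = 35.8974·0.8192

29.4072 %


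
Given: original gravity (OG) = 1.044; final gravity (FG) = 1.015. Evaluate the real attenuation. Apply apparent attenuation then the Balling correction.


AA = (OG−FG)/(OG−1)·100;  RA = AA·0.8192
AA = (1.044 − 1.015)/(1.044 − 1)·100 = 65.9091
RA = 65.9091·0.8192

53.9927 %


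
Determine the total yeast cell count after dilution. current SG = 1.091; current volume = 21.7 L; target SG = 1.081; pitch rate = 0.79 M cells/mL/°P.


V_w = V·((SG_c−1)/(SG_t−1)−1);  °P = 259 − 259/SG_t;  cells = rate·(V+V_w)·°P
V_w = 21.7·((1.091−1)/(1.081−1)−1) = 2.6790
V_final = 21.7 + 2.6790 = 24.3790
°P = 259 − 259/1.081 = 19.4070
cells = 0.79·24.3790·19.4070

373.7681 billion cells


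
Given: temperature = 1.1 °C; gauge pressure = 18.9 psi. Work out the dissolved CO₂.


vols = (P + 14.695)·(0.01821 + 0.09011·e^(−0.04·T))
vols = (18.9 + 14.695)·(0.01821 + 0.09011·e^(−0.04·1.1))

3.5087 volumes


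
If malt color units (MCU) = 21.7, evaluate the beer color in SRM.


SRM = 1.4922 · MCU^0.6859
SRM = 1.4922 · 21.7^0.6859

12.3170 SRM


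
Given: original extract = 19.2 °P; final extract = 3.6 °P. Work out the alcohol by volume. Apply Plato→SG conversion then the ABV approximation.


SG = 259/(259 − P);  ABV = (OG − FG)·131.25
OG = 259/(259 − 19.2) = 1.0801
FG = 259/(259 − 3.6) = 1.0141
ABV = (1.0801 − 1.0141)·131.25

8.6587 % ABV


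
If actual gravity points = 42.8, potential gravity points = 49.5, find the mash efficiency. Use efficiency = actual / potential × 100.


efficiency = 42.8 / 49.5 × 100

86.4646 %


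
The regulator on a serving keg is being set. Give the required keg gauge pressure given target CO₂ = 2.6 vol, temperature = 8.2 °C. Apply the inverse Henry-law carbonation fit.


psi = vols/(0.01821 + 0.09011·e^(−0.04·T)) − 14.695
psi = 2.6/(0.01821 + 0.09011·e^(−0.04·8.2)) − 14.695

16.5844 psi


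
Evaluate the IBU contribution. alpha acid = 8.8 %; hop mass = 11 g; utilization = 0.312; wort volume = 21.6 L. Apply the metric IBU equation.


IBU = (α/100)·mass·U·1000 / V
IBU = (8.8/100)·11·0.312·1000 / 21.6

13.9822 IBU


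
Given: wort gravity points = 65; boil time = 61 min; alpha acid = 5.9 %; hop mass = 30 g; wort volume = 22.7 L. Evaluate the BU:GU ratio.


U = 1.65·0.000125^(GP/1000)·(1−e^(−0.04t))/4.15;  IBU = (α/100)·m·U·1000/V;  BU:GU = IBU/GP
U = 1.65·0.000125^(65/1000)·(1−e^(−0.04·61))/4.15 = 0.2024
IBU = (5.9/100)·30·0.2024·1000/22.7 = 15.7789
BU:GU = 15.7789/65

0.2428


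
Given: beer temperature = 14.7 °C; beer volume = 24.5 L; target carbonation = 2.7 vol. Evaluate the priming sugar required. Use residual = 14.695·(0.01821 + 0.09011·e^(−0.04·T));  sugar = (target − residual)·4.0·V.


residual = 14.695·(0.01821 + 0.09011·e^(−0.04·14.7)) = 1.0031
sugar = (2.7 − 1.0031)·4.0·24.5

166.2975 g


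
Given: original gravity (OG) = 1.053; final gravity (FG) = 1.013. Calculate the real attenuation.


AA = (OG−FG)/(OG−1)·100;  RA = AA·0.8192
AA = (1.053 − 1.013)/(1.053 − 1)·100 = 75.4717
RA = 75.4717·0.8192

61.8264 %


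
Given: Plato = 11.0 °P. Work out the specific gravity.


SG = 259/(259 − P)
SG = 259/(259 − 11.0)

1.0444


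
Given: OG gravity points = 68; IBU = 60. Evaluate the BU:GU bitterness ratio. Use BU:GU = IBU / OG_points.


BU:GU = 60 / 68

0.8824


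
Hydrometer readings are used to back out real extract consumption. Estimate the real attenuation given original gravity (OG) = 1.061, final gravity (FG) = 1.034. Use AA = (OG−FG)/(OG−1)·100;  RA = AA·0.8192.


AA = (1.061 − 1.034)/(1.061 − 1)·100 = 44.2623
RA = 44.2623·0.8192

36.2597 %


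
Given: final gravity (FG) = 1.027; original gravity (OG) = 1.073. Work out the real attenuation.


AA = (OG−FG)/(OG−1)·100;  RA = AA·0.8192
AA = (1.073 − 1.027)/(1.073 − 1)·100 = 63.0137
RA = 63.0137·0.8192

51.6208 %


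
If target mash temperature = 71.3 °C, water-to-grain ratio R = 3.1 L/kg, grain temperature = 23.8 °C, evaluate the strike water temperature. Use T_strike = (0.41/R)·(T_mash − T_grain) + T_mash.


T_strike = (0.41/3.1)·(71.3 − 23.8) + 71.3

77.5823 °C


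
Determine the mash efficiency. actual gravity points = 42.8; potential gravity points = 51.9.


efficiency = actual / potential × 100
efficiency = 42.8 / 51.9 × 100

82.4663 %


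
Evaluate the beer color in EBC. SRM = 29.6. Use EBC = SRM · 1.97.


EBC = 29.6 · 1.97

58.3120 EBC


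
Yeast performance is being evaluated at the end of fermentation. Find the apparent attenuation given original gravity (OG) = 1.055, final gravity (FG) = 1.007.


AA = (OG − FG)/(OG − 1) · 100
AA = (1.055 − 1.007)/(1.055 − 1) · 100

87.2727 %


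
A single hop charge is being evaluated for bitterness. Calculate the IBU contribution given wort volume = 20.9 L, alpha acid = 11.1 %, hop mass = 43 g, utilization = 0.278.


IBU = (α/100)·mass·U·1000 / V
IBU = (11.1/100)·43·0.278·1000 / 20.9

63.4878 IBU


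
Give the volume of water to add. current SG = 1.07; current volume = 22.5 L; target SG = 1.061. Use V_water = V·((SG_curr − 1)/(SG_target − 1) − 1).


V_water = 22.5·((1.07 − 1)/(1.061 − 1) − 1)

3.3197 L


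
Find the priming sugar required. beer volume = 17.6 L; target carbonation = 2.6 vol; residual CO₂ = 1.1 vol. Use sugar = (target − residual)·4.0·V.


sugar = (2.6 − 1.1)·4.0·17.6

105.6000 g


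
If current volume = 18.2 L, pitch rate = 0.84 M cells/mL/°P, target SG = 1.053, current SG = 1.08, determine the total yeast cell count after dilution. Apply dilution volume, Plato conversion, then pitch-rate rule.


V_w = V·((SG_c−1)/(SG_t−1)−1);  °P = 259 − 259/SG_t;  cells = rate·(V+V_w)·°P
V_w = 18.2·((1.08−1)/(1.053−1)−1) = 9.2717
V_final = 18.2 + 9.2717 = 27.4717
°P = 259 − 259/1.053 = 13.0361
cells = 0.84·27.4717·13.0361

300.8237 billion cells


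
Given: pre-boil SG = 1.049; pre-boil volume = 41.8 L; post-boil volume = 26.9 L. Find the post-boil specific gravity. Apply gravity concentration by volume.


SG_post = 1 + (SG_pre − 1)·V_pre/V_post
pts_pre = (1.049 − 1)·1000 = 49.0000
pts_post = 49.0000·41.8/26.9 = 76.1413
SG_post = 1 + 76.1413/1000

1.0761


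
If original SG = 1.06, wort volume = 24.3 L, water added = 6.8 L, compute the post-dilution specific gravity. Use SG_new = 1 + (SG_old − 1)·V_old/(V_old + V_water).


pts = (1.06 − 1)·1000·24.3/(24.3 + 6.8) = 46.8810
SG_new = 1 + 46.8810/1000

1.0469


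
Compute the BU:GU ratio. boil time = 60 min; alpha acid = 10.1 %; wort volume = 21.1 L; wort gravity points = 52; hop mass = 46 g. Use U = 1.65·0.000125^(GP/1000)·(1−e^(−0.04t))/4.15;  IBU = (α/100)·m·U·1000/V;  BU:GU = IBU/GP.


U = 1.65·0.000125^(52/1000)·(1−e^(−0.04·60))/4.15 = 0.2266
IBU = (10.1/100)·46·0.2266·1000/21.1 = 49.8851
BU:GU = 49.8851/52

0.9593


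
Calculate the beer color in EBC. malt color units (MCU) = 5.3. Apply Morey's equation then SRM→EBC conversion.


SRM = 1.4922·MCU^0.6859;  EBC = SRM·1.97
SRM = 1.4922·5.3^0.6859 = 4.6839
EBC = 4.6839·1.97

9.2273 EBC


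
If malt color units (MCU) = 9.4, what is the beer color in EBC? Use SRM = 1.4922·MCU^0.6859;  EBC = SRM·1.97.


SRM = 1.4922·9.4^0.6859 = 6.9390
EBC = 6.9390·1.97

13.6698 EBC


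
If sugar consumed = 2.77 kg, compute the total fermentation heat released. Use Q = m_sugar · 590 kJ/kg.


Q = 2.77 · 590

1634.3000 kJ


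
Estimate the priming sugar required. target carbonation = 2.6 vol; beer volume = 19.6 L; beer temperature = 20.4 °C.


residual = 14.695·(0.01821 + 0.09011·e^(−0.04·T));  sugar = (target − residual)·4.0·V
residual = 14.695·(0.01821 + 0.09011·e^(−0.04·20.4)) = 0.8531
sugar = (2.6 − 0.8531)·4.0·19.6

136.9540 g


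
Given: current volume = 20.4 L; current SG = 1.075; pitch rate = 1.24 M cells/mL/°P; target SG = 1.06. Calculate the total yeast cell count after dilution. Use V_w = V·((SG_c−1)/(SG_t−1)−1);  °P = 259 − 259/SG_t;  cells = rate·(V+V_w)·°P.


V_w = 20.4·((1.075−1)/(1.06−1)−1) = 5.1000
V_final = 20.4 + 5.1000 = 25.5000
°P = 259 − 259/1.06 = 14.6604
cells = 1.24·25.5000·14.6604

463.5611 billion cells


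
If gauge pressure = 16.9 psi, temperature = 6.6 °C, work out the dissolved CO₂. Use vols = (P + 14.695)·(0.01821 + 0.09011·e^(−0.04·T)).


vols = (16.9 + 14.695)·(0.01821 + 0.09011·e^(−0.04·6.6))

2.7618 volumes


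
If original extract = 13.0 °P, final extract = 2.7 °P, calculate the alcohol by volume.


SG = 259/(259 − P);  ABV = (OG − FG)·131.25
OG = 259/(259 − 13.0) = 1.0528
FG = 259/(259 − 2.7) = 1.0105
ABV = (1.0528 − 1.0105)·131.25

5.5533 % ABV


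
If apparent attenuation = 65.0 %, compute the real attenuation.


RA = AA · 0.8192
RA = 65.0 · 0.8192

53.2480 %


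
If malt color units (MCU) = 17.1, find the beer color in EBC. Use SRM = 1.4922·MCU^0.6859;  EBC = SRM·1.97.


SRM = 1.4922·17.1^0.6859 = 10.4602
EBC = 10.4602·1.97

20.6066 EBC


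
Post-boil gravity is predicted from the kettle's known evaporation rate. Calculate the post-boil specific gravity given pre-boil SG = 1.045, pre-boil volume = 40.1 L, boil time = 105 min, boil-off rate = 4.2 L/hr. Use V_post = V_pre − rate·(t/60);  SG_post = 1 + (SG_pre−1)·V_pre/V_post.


V_post = 40.1 − 4.2·(105/60) = 32.7500
SG_post = 1 + (1.045 − 1)·40.1/32.7500

1.0551


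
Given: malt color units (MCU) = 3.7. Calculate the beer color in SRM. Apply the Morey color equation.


SRM = 1.4922 · MCU^0.6859
SRM = 1.4922 · 3.7^0.6859

3.6606 SRM


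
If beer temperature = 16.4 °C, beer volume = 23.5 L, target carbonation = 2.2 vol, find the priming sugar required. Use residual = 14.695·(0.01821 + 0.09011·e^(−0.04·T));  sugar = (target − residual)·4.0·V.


residual = 14.695·(0.01821 + 0.09011·e^(−0.04·16.4)) = 0.9547
sugar = (2.2 − 0.9547)·4.0·23.5

117.0548 g


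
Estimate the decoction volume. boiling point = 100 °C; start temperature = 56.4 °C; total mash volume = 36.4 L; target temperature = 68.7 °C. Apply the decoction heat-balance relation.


V_dec = V_total·(T_target − T_start)/(T_boil − T_start)
V_dec = 36.4·(68.7 − 56.4)/(100 − 56.4)

10.2688 L


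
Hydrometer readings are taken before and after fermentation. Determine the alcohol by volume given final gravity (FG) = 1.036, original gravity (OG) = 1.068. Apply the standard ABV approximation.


ABV = (OG − FG) · 131.25
ABV = (1.068 − 1.036) · 131.25

4.2000 % ABV


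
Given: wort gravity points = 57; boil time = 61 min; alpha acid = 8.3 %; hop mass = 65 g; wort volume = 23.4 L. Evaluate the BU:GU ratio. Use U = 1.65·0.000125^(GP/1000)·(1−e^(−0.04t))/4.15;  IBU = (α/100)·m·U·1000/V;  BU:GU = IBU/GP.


U = 1.65·0.000125^(57/1000)·(1−e^(−0.04·61))/4.15 = 0.2174
IBU = (8.3/100)·65·0.2174·1000/23.4 = 50.1337
BU:GU = 50.1337/57

0.8795


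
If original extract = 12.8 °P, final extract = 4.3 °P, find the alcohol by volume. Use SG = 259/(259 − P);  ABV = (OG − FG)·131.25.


OG = 259/(259 − 12.8) = 1.0520
FG = 259/(259 − 4.3) = 1.0169
ABV = (1.0520 − 1.0169)·131.25

4.6079 % ABV


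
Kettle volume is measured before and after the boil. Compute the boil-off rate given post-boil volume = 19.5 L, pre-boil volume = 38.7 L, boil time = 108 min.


rate = (V_pre − V_post) / (t_min/60)
rate = (38.7 − 19.5) / (108/60)

10.6667 L/hr


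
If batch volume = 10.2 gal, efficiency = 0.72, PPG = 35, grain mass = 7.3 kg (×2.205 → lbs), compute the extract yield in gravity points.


points = lbs × PPG × eff / vol
lbs = 7.3 × 2.205 = 16.0965
points = 16.0965 × 35 × 0.72 / 10.2

39.7678 points


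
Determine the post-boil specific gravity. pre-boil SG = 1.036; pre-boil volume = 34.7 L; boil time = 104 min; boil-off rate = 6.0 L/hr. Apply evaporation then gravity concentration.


V_post = V_pre − rate·(t/60);  SG_post = 1 + (SG_pre−1)·V_pre/V_post
V_post = 34.7 − 6.0·(104/60) = 24.3000
SG_post = 1 + (1.036 − 1)·34.7/24.3000

1.0514


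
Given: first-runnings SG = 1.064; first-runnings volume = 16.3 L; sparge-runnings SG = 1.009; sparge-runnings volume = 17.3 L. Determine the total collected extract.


total = Σ (SG_i − 1)·1000·V_i
first = (1.064 − 1)·1000·16.3 = 1043.2000
sparge = (1.009 − 1)·1000·17.3 = 155.7000
total = 1043.2000 + 155.7000

1198.9000 gravity·L


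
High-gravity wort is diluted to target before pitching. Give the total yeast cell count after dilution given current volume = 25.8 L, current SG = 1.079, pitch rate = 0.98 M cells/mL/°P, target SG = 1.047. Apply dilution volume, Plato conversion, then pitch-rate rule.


V_w = V·((SG_c−1)/(SG_t−1)−1);  °P = 259 − 259/SG_t;  cells = rate·(V+V_w)·°P
V_w = 25.8·((1.079−1)/(1.047−1)−1) = 17.5660
V_final = 25.8 + 17.5660 = 43.3660
°P = 259 − 259/1.047 = 11.6266
cells = 0.98·43.3660·11.6266

494.1126 billion cells


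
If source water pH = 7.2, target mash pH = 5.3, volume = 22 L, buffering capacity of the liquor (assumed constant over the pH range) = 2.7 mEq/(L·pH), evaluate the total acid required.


acid = buffering capacity · (pH_source − pH_target) · V
acid = 2.7 · (7.2 − 5.3) · 22

112.8600 mEq


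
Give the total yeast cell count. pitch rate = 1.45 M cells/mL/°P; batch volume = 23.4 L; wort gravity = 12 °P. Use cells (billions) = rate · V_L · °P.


cells = 1.45 · 23.4 · 12

407.1600 billion cells


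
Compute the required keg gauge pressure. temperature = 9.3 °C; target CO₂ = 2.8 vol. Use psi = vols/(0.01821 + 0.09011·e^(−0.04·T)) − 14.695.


psi = 2.8/(0.01821 + 0.09011·e^(−0.04·9.3)) − 14.695

20.1622 psi


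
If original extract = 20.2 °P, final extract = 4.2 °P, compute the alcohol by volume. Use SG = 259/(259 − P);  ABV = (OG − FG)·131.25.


OG = 259/(259 − 20.2) = 1.0846
FG = 259/(259 − 4.2) = 1.0165
ABV = (1.0846 − 1.0165)·131.25

8.9389 % ABV


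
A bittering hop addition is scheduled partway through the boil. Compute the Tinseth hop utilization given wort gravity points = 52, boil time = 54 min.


U = 1.65·0.000125^(GP/1000) · (1 − e^(−0.04·t))/4.15
bigness = 1.65·0.000125^(52/1000) = 1.0340
boil_factor = (1 − e^(−0.04·54))/4.15 = 0.2132
U = 1.0340 · 0.2132

0.2204


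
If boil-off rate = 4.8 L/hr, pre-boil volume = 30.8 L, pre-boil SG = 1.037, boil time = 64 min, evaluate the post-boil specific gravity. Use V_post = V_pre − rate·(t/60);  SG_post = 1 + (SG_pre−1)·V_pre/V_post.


V_post = 30.8 − 4.8·(64/60) = 25.6800
SG_post = 1 + (1.037 − 1)·30.8/25.6800

1.0444


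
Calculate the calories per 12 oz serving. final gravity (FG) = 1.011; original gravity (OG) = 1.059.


ABW = (OG−FG)·131.25·0.79/FG;  °P = 259 − 259/SG (for OG→OE and FG→AE);  RE = 0.1808·OE + 0.8192·AE;  Cal = (6.9·ABW + 4·(RE−0.1))·FG·3.55
ABW = (1.059 − 1.011)·131.25·0.79/1.011 = 4.9228
OE = 259 − 259/1.059 = 14.4297 °P
AE = 259 − 259/1.011 = 2.8180 °P
RE = 0.1808·14.4297 + 0.8192·2.8180 = 4.9174 °P
Cal = (6.9·4.9228 + 4·(4.9174−0.1))·1.011·3.55

191.0710 kcal


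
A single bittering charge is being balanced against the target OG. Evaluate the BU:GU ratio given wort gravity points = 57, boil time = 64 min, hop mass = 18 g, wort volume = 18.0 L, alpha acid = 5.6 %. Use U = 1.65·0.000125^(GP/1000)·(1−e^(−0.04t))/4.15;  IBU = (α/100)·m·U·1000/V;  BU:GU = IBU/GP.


U = 1.65·0.000125^(57/1000)·(1−e^(−0.04·64))/4.15 = 0.2198
IBU = (5.6/100)·18·0.2198·1000/18.0 = 12.3085
BU:GU = 12.3085/57

0.2159


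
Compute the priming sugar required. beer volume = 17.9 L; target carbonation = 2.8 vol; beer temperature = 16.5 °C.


residual = 14.695·(0.01821 + 0.09011·e^(−0.04·T));  sugar = (target − residual)·4.0·V
residual = 14.695·(0.01821 + 0.09011·e^(−0.04·16.5)) = 0.9520
sugar = (2.8 − 0.9520)·4.0·17.9

132.3173 g


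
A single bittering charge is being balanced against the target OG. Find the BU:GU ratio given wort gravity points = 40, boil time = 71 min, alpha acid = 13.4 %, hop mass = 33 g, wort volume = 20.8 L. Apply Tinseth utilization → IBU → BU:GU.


U = 1.65·0.000125^(GP/1000)·(1−e^(−0.04t))/4.15;  IBU = (α/100)·m·U·1000/V;  BU:GU = IBU/GP
U = 1.65·0.000125^(40/1000)·(1−e^(−0.04·71))/4.15 = 0.2613
IBU = (13.4/100)·33·0.2613·1000/20.8 = 55.5549
BU:GU = 55.5549/40

1.3889


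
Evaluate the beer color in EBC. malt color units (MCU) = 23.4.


SRM = 1.4922·MCU^0.6859;  EBC = SRM·1.97
SRM = 1.4922·23.4^0.6859 = 12.9710
EBC = 12.9710·1.97

25.5528 EBC


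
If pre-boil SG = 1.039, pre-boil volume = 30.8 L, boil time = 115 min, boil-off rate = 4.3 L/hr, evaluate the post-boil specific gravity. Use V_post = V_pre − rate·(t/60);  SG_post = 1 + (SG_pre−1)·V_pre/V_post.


V_post = 30.8 − 4.3·(115/60) = 22.5583
SG_post = 1 + (1.039 − 1)·30.8/22.5583

1.0532


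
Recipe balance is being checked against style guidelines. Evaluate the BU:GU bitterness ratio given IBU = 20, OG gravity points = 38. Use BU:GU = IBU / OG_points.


BU:GU = 20 / 38

0.5263


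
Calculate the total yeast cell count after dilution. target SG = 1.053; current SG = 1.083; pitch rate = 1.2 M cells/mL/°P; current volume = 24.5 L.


V_w = V·((SG_c−1)/(SG_t−1)−1);  °P = 259 − 259/SG_t;  cells = rate·(V+V_w)·°P
V_w = 24.5·((1.083−1)/(1.053−1)−1) = 13.8679
V_final = 24.5 + 13.8679 = 38.3679
°P = 259 − 259/1.053 = 13.0361
cells = 1.2·38.3679·13.0361

600.2011 billion cells


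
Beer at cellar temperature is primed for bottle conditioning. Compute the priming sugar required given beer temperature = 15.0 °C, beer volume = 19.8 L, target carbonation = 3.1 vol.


residual = 14.695·(0.01821 + 0.09011·e^(−0.04·T));  sugar = (target − residual)·4.0·V
residual = 14.695·(0.01821 + 0.09011·e^(−0.04·15.0)) = 0.9943
sugar = (3.1 − 0.9943)·4.0·19.8

166.7703 g


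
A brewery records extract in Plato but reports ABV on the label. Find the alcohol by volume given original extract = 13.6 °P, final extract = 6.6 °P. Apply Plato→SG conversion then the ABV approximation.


SG = 259/(259 − P);  ABV = (OG − FG)·131.25
OG = 259/(259 − 13.6) = 1.0554
FG = 259/(259 − 6.6) = 1.0261
ABV = (1.0554 − 1.0261)·131.25

3.8418 % ABV


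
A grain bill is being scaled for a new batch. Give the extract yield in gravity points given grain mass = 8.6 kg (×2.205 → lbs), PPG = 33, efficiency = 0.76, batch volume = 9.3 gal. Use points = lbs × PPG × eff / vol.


lbs = 8.6 × 2.205 = 18.9630
points = 18.9630 × 33 × 0.76 / 9.3

51.1389 points


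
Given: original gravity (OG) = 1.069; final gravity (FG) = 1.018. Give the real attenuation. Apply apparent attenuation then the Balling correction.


AA = (OG−FG)/(OG−1)·100;  RA = AA·0.8192
AA = (1.069 − 1.018)/(1.069 − 1)·100 = 73.9130
RA = 73.9130·0.8192

60.5496 %


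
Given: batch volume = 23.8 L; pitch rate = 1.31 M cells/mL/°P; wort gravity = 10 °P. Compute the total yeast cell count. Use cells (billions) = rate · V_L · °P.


cells = 1.31 · 23.8 · 10

311.7800 billion cells


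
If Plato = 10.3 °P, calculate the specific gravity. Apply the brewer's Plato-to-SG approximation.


SG = 259/(259 − P)
SG = 259/(259 − 10.3)

1.0414


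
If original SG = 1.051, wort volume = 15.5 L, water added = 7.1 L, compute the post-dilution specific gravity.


SG_new = 1 + (SG_old − 1)·V_old/(V_old + V_water)
pts = (1.051 − 1)·1000·15.5/(15.5 + 7.1) = 34.9779
SG_new = 1 + 34.9779/1000

1.0350


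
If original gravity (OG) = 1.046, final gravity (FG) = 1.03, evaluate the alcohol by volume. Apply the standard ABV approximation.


ABV = (OG − FG) · 131.25
ABV = (1.046 − 1.03) · 131.25

2.1000 % ABV


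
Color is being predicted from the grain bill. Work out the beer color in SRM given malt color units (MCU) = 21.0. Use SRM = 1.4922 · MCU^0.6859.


SRM = 1.4922 · 21.0^0.6859

12.0431 SRM


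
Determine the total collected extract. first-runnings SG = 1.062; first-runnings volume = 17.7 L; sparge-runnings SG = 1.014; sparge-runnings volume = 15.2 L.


total = Σ (SG_i − 1)·1000·V_i
first = (1.062 − 1)·1000·17.7 = 1097.4000
sparge = (1.014 − 1)·1000·15.2 = 212.8000
total = 1097.4000 + 212.8000

1310.2000 gravity·L


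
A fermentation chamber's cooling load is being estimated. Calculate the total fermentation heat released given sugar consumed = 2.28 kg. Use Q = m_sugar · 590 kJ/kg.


Q = 2.28 · 590

1345.2000 kJ


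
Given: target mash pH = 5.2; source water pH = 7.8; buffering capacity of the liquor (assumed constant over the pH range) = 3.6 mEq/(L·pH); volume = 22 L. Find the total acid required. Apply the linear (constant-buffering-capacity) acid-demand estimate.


acid = buffering capacity · (pH_source − pH_target) · V
acid = 3.6 · (7.8 − 5.2) · 22

205.9200 mEq


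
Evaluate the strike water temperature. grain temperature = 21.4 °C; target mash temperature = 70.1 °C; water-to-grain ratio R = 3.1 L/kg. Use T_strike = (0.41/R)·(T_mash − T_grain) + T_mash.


T_strike = (0.41/3.1)·(70.1 − 21.4) + 70.1

76.5410 °C


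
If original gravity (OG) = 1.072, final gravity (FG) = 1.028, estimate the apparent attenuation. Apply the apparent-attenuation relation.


AA = (OG − FG)/(OG − 1) · 100
AA = (1.072 − 1.028)/(1.072 − 1) · 100

61.1111 %


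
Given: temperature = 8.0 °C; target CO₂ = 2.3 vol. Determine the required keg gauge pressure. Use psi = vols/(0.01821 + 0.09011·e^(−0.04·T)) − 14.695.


psi = 2.3/(0.01821 + 0.09011·e^(−0.04·8.0)) − 14.695

12.8027 psi


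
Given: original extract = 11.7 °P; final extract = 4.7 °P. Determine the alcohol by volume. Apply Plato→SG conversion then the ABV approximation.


SG = 259/(259 − P);  ABV = (OG − FG)·131.25
OG = 259/(259 − 11.7) = 1.0473
FG = 259/(259 − 4.7) = 1.0185
ABV = (1.0473 − 1.0185)·131.25

3.7838 % ABV


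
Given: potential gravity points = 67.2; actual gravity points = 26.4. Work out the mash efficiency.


efficiency = actual / potential × 100
efficiency = 26.4 / 67.2 × 100

39.2857 %


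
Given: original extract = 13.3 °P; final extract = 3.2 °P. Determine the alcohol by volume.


SG = 259/(259 − P);  ABV = (OG − FG)·131.25
OG = 259/(259 − 13.3) = 1.0541
FG = 259/(259 − 3.2) = 1.0125
ABV = (1.0541 − 1.0125)·131.25

5.4628 % ABV


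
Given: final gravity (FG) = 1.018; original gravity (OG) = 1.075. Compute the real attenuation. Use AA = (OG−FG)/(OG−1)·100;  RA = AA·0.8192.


AA = (1.075 − 1.018)/(1.075 − 1)·100 = 76.0000
RA = 76.0000·0.8192

62.2592 %


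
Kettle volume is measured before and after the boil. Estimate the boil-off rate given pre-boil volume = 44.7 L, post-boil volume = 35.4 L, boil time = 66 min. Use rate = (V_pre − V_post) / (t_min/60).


rate = (44.7 − 35.4) / (66/60)

8.4545 L/hr


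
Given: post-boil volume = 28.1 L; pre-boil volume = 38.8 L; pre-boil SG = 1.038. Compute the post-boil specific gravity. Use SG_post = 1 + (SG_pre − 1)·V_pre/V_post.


pts_pre = (1.038 − 1)·1000 = 38.0000
pts_post = 38.0000·38.8/28.1 = 52.4698
SG_post = 1 + 52.4698/1000

1.0525


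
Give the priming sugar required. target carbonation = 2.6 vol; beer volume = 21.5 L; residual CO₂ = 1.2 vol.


sugar = (target − residual)·4.0·V
sugar = (2.6 − 1.2)·4.0·21.5

120.4000 g


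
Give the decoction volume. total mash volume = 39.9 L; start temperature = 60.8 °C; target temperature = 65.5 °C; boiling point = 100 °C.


V_dec = V_total·(T_target − T_start)/(T_boil − T_start)
V_dec = 39.9·(65.5 − 60.8)/(100 − 60.8)

4.7839 L


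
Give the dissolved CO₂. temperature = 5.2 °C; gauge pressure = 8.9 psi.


vols = (P + 14.695)·(0.01821 + 0.09011·e^(−0.04·T))
vols = (8.9 + 14.695)·(0.01821 + 0.09011·e^(−0.04·5.2))

2.1565 volumes


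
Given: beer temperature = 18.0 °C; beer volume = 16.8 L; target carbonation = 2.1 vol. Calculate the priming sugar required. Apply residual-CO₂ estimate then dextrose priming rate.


residual = 14.695·(0.01821 + 0.09011·e^(−0.04·T));  sugar = (target − residual)·4.0·V
residual = 14.695·(0.01821 + 0.09011·e^(−0.04·18.0)) = 0.9121
sugar = (2.1 − 0.9121)·4.0·16.8

79.8244 g


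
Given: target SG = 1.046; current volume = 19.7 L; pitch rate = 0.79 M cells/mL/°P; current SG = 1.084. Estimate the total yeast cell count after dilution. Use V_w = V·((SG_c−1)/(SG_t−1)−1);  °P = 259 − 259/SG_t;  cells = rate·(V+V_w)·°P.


V_w = 19.7·((1.084−1)/(1.046−1)−1) = 16.2739
V_final = 19.7 + 16.2739 = 35.9739
°P = 259 − 259/1.046 = 11.3901
cells = 0.79·35.9739·11.3901

323.6985 billion cells


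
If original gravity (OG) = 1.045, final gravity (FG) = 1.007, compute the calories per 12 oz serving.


ABW = (OG−FG)·131.25·0.79/FG;  °P = 259 − 259/SG (for OG→OE and FG→AE);  RE = 0.1808·OE + 0.8192·AE;  Cal = (6.9·ABW + 4·(RE−0.1))·FG·3.55
ABW = (1.045 − 1.007)·131.25·0.79/1.007 = 3.9127
OE = 259 − 259/1.045 = 11.1531 °P
AE = 259 − 259/1.007 = 1.8004 °P
RE = 0.1808·11.1531 + 0.8192·1.8004 = 3.4914 °P
Cal = (6.9·3.9127 + 4·(3.4914−0.1))·1.007·3.55

145.0079 kcal


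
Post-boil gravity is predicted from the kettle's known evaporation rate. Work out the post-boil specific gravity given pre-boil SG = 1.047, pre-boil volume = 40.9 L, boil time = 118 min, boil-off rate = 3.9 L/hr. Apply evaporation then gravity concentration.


V_post = V_pre − rate·(t/60);  SG_post = 1 + (SG_pre−1)·V_pre/V_post
V_post = 40.9 − 3.9·(118/60) = 33.2300
SG_post = 1 + (1.047 − 1)·40.9/33.2300

1.0578


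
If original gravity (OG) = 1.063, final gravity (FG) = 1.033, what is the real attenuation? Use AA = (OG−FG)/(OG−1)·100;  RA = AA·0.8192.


AA = (1.063 − 1.033)/(1.063 − 1)·100 = 47.6190
RA = 47.6190·0.8192

39.0095 %


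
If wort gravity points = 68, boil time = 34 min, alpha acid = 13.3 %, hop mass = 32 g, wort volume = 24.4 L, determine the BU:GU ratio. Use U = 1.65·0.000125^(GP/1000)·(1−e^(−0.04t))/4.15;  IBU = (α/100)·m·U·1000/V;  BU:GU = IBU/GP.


U = 1.65·0.000125^(68/1000)·(1−e^(−0.04·34))/4.15 = 0.1604
IBU = (13.3/100)·32·0.1604·1000/24.4 = 27.9785
BU:GU = 27.9785/68

0.4114


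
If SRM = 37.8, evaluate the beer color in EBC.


EBC = SRM · 1.97
EBC = 37.8 · 1.97

74.4660 EBC


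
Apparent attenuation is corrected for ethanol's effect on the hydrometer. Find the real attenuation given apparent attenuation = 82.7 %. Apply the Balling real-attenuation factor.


RA = AA · 0.8192
RA = 82.7 · 0.8192

67.7478 %


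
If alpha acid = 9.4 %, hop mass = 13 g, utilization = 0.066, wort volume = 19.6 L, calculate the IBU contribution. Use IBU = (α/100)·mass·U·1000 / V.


IBU = (9.4/100)·13·0.066·1000 / 19.6

4.1149 IBU


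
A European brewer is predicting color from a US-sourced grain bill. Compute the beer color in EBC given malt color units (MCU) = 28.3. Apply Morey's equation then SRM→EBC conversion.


SRM = 1.4922·MCU^0.6859;  EBC = SRM·1.97
SRM = 1.4922·28.3^0.6859 = 14.7777
EBC = 14.7777·1.97

29.1121 EBC


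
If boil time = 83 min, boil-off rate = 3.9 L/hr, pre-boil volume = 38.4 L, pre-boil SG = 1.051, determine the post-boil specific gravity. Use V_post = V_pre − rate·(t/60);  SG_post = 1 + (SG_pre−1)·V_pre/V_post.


V_post = 38.4 − 3.9·(83/60) = 33.0050
SG_post = 1 + (1.051 − 1)·38.4/33.0050

1.0593


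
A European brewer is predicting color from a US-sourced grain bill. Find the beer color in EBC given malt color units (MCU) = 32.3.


SRM = 1.4922·MCU^0.6859;  EBC = SRM·1.97
SRM = 1.4922·32.3^0.6859 = 16.1804
EBC = 16.1804·1.97

31.8754 EBC


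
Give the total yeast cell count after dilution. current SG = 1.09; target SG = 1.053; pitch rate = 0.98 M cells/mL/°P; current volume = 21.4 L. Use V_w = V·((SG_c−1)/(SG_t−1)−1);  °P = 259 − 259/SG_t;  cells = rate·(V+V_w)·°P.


V_w = 21.4·((1.09−1)/(1.053−1)−1) = 14.9396
V_final = 21.4 + 14.9396 = 36.3396
°P = 259 − 259/1.053 = 13.0361
cells = 0.98·36.3396·13.0361

464.2520 billion cells


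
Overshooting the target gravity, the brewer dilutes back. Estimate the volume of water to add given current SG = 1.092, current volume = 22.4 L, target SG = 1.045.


V_water = V·((SG_curr − 1)/(SG_target − 1) − 1)
V_water = 22.4·((1.092 − 1)/(1.045 − 1) − 1)

23.3956 L


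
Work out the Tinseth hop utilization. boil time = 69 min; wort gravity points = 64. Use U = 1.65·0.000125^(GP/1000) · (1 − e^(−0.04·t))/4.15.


bigness = 1.65·0.000125^(64/1000) = 0.9283
boil_factor = (1 − e^(−0.04·69))/4.15 = 0.2257
U = 0.9283 · 0.2257

0.2095


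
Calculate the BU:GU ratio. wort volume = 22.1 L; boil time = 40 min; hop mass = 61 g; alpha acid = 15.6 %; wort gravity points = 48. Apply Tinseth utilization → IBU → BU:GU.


U = 1.65·0.000125^(GP/1000)·(1−e^(−0.04t))/4.15;  IBU = (α/100)·m·U·1000/V;  BU:GU = IBU/GP
U = 1.65·0.000125^(48/1000)·(1−e^(−0.04·40))/4.15 = 0.2061
IBU = (15.6/100)·61·0.2061·1000/22.1 = 88.7583
BU:GU = 88.7583/48

1.8491


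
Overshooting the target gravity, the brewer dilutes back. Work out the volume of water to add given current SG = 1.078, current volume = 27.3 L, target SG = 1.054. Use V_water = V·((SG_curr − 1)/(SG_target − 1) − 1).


V_water = 27.3·((1.078 − 1)/(1.054 − 1) − 1)

12.1333 L


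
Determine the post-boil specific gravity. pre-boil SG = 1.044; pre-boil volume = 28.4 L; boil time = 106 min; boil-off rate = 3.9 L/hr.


V_post = V_pre − rate·(t/60);  SG_post = 1 + (SG_pre−1)·V_pre/V_post
V_post = 28.4 − 3.9·(106/60) = 21.5100
SG_post = 1 + (1.044 − 1)·28.4/21.5100

1.0581


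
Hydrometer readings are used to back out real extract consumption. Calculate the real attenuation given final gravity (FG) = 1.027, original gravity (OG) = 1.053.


AA = (OG−FG)/(OG−1)·100;  RA = AA·0.8192
AA = (1.053 − 1.027)/(1.053 − 1)·100 = 49.0566
RA = 49.0566·0.8192

40.1872 %


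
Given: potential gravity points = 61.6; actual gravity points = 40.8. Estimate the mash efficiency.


efficiency = actual / potential × 100
efficiency = 40.8 / 61.6 × 100

66.2338 %


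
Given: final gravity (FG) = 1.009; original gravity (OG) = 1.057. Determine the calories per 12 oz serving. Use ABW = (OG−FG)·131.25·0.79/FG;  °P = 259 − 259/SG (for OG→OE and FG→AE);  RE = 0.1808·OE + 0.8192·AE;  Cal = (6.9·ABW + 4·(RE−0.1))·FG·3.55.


ABW = (1.057 − 1.009)·131.25·0.79/1.009 = 4.9326
OE = 259 − 259/1.057 = 13.9669 °P
AE = 259 − 259/1.009 = 2.3102 °P
RE = 0.1808·13.9669 + 0.8192·2.3102 = 4.4177 °P
Cal = (6.9·4.9326 + 4·(4.4177−0.1))·1.009·3.55

183.7753 kcal


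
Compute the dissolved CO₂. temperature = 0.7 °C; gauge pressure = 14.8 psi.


vols = (P + 14.695)·(0.01821 + 0.09011·e^(−0.04·T))
vols = (14.8 + 14.695)·(0.01821 + 0.09011·e^(−0.04·0.7))

3.1215 volumes


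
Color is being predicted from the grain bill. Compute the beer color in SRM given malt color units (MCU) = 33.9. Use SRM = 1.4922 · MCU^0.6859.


SRM = 1.4922 · 33.9^0.6859

16.7260 SRM


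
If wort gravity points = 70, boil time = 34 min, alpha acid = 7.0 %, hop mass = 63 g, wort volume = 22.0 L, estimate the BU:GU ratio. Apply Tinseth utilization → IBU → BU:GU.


U = 1.65·0.000125^(GP/1000)·(1−e^(−0.04t))/4.15;  IBU = (α/100)·m·U·1000/V;  BU:GU = IBU/GP
U = 1.65·0.000125^(70/1000)·(1−e^(−0.04·34))/4.15 = 0.1575
IBU = (7.0/100)·63·0.1575·1000/22.0 = 31.5808
BU:GU = 31.5808/70

0.4512


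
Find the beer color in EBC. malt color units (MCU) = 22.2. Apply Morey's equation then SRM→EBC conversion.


SRM = 1.4922·MCU^0.6859;  EBC = SRM·1.97
SRM = 1.4922·22.2^0.6859 = 12.5110
EBC = 12.5110·1.97

24.6466 EBC


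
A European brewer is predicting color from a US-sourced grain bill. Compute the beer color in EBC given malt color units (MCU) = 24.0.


SRM = 1.4922·MCU^0.6859;  EBC = SRM·1.97
SRM = 1.4922·24.0^0.6859 = 13.1982
EBC = 13.1982·1.97

26.0004 EBC


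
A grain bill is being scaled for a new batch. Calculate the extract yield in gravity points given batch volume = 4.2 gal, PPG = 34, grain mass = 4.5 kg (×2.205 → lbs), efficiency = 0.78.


points = lbs × PPG × eff / vol
lbs = 4.5 × 2.205 = 9.9225
points = 9.9225 × 34 × 0.78 / 4.2

62.6535 points


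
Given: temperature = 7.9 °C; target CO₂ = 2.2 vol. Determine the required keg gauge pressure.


psi = vols/(0.01821 + 0.09011·e^(−0.04·T)) − 14.695
psi = 2.2/(0.01821 + 0.09011·e^(−0.04·7.9)) − 14.695

11.5250 psi


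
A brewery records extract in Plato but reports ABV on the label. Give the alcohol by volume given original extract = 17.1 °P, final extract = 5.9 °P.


SG = 259/(259 − P);  ABV = (OG − FG)·131.25
OG = 259/(259 − 17.1) = 1.0707
FG = 259/(259 − 5.9) = 1.0233
ABV = (1.0707 − 1.0233)·131.25

6.2185 % ABV


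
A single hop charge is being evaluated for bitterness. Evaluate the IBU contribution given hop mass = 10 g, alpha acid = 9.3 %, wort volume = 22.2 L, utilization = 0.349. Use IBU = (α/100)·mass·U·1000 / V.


IBU = (9.3/100)·10·0.349·1000 / 22.2

14.6203 IBU


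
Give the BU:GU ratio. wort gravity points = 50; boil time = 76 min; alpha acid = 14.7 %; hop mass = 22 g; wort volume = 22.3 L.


U = 1.65·0.000125^(GP/1000)·(1−e^(−0.04t))/4.15;  IBU = (α/100)·m·U·1000/V;  BU:GU = IBU/GP
U = 1.65·0.000125^(50/1000)·(1−e^(−0.04·76))/4.15 = 0.2415
IBU = (14.7/100)·22·0.2415·1000/22.3 = 35.0291
BU:GU = 35.0291/50

0.7006


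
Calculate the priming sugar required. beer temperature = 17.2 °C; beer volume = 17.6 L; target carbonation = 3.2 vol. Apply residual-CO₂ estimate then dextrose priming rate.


residual = 14.695·(0.01821 + 0.09011·e^(−0.04·T));  sugar = (target − residual)·4.0·V
residual = 14.695·(0.01821 + 0.09011·e^(−0.04·17.2)) = 0.9331
sugar = (3.2 − 0.9331)·4.0·17.6

159.5901 g


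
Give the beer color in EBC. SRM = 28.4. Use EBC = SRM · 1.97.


EBC = 28.4 · 1.97

55.9480 EBC


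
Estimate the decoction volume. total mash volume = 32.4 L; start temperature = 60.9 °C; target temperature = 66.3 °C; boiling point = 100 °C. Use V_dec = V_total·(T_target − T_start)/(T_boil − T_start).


V_dec = 32.4·(66.3 − 60.9)/(100 − 60.9)

4.4747 L


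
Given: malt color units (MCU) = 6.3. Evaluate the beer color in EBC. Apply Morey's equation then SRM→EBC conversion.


SRM = 1.4922·MCU^0.6859;  EBC = SRM·1.97
SRM = 1.4922·6.3^0.6859 = 5.2734
EBC = 5.2734·1.97

10.3887 EBC


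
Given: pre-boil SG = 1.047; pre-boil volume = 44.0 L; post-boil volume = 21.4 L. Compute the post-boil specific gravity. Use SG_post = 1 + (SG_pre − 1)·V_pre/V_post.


pts_pre = (1.047 − 1)·1000 = 47.0000
pts_post = 47.0000·44.0/21.4 = 96.6355
SG_post = 1 + 96.6355/1000

1.0966


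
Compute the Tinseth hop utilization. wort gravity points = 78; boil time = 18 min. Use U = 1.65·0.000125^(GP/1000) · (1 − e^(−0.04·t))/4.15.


bigness = 1.65·0.000125^(78/1000) = 0.8185
boil_factor = (1 − e^(−0.04·18))/4.15 = 0.1237
U = 0.8185 · 0.1237

0.1012


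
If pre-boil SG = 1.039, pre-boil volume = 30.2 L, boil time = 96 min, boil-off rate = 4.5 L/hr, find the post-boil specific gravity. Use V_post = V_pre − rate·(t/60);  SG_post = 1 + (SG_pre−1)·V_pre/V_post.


V_post = 30.2 − 4.5·(96/60) = 23.0000
SG_post = 1 + (1.039 − 1)·30.2/23.0000

1.0512


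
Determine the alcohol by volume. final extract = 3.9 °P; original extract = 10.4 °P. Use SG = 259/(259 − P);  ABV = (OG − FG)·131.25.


OG = 259/(259 − 10.4) = 1.0418
FG = 259/(259 − 3.9) = 1.0153
ABV = (1.0418 − 1.0153)·131.25

3.4842 % ABV


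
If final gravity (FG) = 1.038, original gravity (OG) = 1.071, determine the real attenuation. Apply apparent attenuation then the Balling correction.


AA = (OG−FG)/(OG−1)·100;  RA = AA·0.8192
AA = (1.071 − 1.038)/(1.071 − 1)·100 = 46.4789
RA = 46.4789·0.8192

38.0755 %


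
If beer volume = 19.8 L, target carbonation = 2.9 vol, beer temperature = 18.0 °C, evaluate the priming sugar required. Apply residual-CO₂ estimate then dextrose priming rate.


residual = 14.695·(0.01821 + 0.09011·e^(−0.04·T));  sugar = (target − residual)·4.0·V
residual = 14.695·(0.01821 + 0.09011·e^(−0.04·18.0)) = 0.9121
sugar = (2.9 − 0.9121)·4.0·19.8

157.4388 g


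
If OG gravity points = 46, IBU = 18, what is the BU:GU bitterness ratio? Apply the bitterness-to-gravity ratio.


BU:GU = IBU / OG_points
BU:GU = 18 / 46

0.3913


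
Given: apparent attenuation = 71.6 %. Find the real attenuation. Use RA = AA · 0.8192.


RA = 71.6 · 0.8192

58.6547 %


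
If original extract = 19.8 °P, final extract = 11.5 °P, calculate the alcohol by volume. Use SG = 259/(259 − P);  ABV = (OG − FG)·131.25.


OG = 259/(259 − 19.8) = 1.0828
FG = 259/(259 − 11.5) = 1.0465
ABV = (1.0828 − 1.0465)·131.25

4.7659 % ABV
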